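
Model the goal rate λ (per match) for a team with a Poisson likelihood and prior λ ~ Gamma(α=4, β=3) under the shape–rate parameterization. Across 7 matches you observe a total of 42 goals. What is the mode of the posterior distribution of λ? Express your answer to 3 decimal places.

Σxᵢ = 42, n = 7.
Posterior ∝ λ^3e^(−3λ) · λ^42e^(−7λ) = λ^45e^(−10λ), i.e. Gamma(shape=46, rate=10).
The mode of a Gamma(a, b) with a ≥ 1 (shape–rate) is (a−1)/b = 45/10 ≈ 4.500.

λ̂_MAP = 4.500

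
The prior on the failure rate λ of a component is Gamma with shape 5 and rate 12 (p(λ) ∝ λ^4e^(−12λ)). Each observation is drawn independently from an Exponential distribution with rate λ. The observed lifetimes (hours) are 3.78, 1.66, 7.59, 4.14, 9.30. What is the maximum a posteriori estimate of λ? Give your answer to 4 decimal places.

λ̂_MAP = 0.2339

The Exponential(rate=λ) likelihood is ∝ λ^n e^(−λΣtᵢ). Here n = 5 and Σtᵢ = 3.78 + 1.66 + 7.59 + 4.14 + 9.30 = 26.47.
Posterior ∝ λ^4e^(−12λ) · λ^5e^(−26.47λ) = λ^9e^(−38.47λ), i.e. Gamma(10, 38.47).
Mode = (a−1)/b = 9/38.47 ≈ 0.2339.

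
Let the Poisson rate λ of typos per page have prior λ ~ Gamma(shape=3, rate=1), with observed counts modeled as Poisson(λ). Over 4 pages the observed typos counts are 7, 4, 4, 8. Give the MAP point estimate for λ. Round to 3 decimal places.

Σxᵢ = 7+4+4+8 = 23, with n = 4.
Posterior ∝ λ^2e^(−1λ) · λ^23e^(−4λ) = λ^25e^(−5λ), i.e. Gamma(shape=26, rate=5).
The mode of a Gamma(a, b) with a ≥ 1 (shape–rate) is (a−1)/b = 25/5 ≈ 5.000.

λ̂_MAP = 5.000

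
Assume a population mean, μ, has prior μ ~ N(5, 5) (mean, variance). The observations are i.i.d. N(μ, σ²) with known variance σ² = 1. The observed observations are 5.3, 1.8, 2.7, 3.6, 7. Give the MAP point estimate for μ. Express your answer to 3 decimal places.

μ̂_MAP = 4.115

n = 5; x̄ = (5.3 + 1.8 + 2.7 + 3.6 + 7)/5 = 20.4/5 = 4.08.
For a Normal prior and Normal likelihood with known variance, the posterior is Normal; its mode equals its mean, the precision-weighted average.
Prior precision 1/σ₀² = 1/5 = 0.2; data precision n/σ² = 5/1 = 5.
μ̂ = (0.2·5 + 5·4.08) / (0.2 + 5) = 21.4/5.2 = 107/26 ≈ 4.115.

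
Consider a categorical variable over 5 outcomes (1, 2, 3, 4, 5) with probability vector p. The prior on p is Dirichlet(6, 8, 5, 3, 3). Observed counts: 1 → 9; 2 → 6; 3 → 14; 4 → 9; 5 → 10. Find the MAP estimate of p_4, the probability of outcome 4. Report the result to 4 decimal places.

MAP estimate: 0.1618

The posterior is Dirichlet(αᵢ + nᵢ) = Dirichlet(15, 14, 19, 12, 13).
For a Dirichlet(a₁,…,a_K) with all aᵢ > 1, the mode has j-th component (aⱼ − 1)/(Σaᵢ − K).
Here Σaᵢ = 73 and K = 5, so p_4 = (12 − 1)/(73 − 5) = 11/68 ≈ 0.1618.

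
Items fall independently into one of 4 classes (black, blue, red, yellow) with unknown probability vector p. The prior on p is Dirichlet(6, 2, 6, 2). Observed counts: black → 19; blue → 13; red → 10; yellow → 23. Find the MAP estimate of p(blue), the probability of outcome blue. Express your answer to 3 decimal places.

The posterior is Dirichlet(αᵢ + nᵢ) = Dirichlet(25, 15, 16, 25).
For a Dirichlet(a₁,…,a_K) with all aᵢ > 1, the mode has j-th component (aⱼ − 1)/(Σaᵢ − K).
Here Σaᵢ = 81 and K = 4, so p(blue) = (15 − 1)/(81 − 4) = 14/77 ≈ 0.182.

MAP estimate of p(blue) = 0.182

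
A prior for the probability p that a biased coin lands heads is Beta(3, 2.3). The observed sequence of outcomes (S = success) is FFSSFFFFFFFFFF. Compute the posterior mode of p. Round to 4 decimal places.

p̂_MAP = 0.2312

Prior: Beta(3, 2.3).
Data: 2 successes in 14 trials (from the sequence). The binomial likelihood contributes p^2(1−p)^12, so the posterior is Beta(3+2, 2.3+12) = Beta(5, 14.3).
For Beta(a, b) with a, b > 1 the mode is (a−1)/(a+b−2) = 4/17.3 ≈ 0.2312.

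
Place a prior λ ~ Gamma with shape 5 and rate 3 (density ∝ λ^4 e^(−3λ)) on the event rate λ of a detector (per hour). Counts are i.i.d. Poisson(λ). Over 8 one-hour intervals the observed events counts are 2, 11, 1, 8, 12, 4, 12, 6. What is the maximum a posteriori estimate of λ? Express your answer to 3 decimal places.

λ̂_MAP = 5.455

Σxᵢ = 2+11+1+8+12+4+12+6 = 56, with n = 8.
Posterior ∝ λ^4e^(−3λ) · λ^56e^(−8λ) = λ^60e^(−11λ), i.e. Gamma(shape=61, rate=11).
The mode of a Gamma(a, b) with a ≥ 1 (shape–rate) is (a−1)/b = 60/11 ≈ 5.455.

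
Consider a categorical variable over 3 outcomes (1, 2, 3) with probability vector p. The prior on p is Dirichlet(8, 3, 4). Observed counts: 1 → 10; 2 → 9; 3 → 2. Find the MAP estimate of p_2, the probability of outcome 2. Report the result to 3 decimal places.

The posterior is Dirichlet(αᵢ + nᵢ) = Dirichlet(18, 12, 6).
For a Dirichlet(a₁,…,a_K) with all aᵢ > 1, the mode has j-th component (aⱼ − 1)/(Σaᵢ − K).
Here Σaᵢ = 36 and K = 3, so p_2 = (12 − 1)/(36 − 3) = 11/33 ≈ 0.333.

MAP estimate: 0.333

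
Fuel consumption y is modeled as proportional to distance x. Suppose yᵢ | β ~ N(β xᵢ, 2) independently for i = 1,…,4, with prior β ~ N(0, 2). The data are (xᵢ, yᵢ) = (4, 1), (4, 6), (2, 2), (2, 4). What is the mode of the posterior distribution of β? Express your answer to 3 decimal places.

log p(β | y) = −Σ(yᵢ − βxᵢ)²/(2·2) − β²/(2·2) + const.
Setting the derivative to zero: Σxᵢ(yᵢ − βxᵢ)/2 − β/2 = 0, so β = Σxᵢyᵢ / (Σxᵢ² + σ²/τ²).
Σxᵢyᵢ = 4·1 + 4·6 + 2·2 + 2·4 = 40; Σxᵢ² = 40; σ²/τ² = 1.
β̂_MAP = 40 / (40 + 1) = 40/41 ≈ 0.976.

β̂_MAP = 0.976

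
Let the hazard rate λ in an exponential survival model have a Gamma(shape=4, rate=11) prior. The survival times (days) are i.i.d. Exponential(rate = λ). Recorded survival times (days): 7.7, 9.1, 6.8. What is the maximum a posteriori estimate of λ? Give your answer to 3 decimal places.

λ̂_MAP = 0.173

The Exponential(rate=λ) likelihood is ∝ λ^n e^(−λΣtᵢ). Here n = 3 and Σtᵢ = 7.7 + 9.1 + 6.8 = 23.6.
Posterior ∝ λ^3e^(−11λ) · λ^3e^(−23.6λ) = λ^6e^(−34.6λ), i.e. Gamma(7, 34.6).
Mode = (a−1)/b = 6/34.6 ≈ 0.173.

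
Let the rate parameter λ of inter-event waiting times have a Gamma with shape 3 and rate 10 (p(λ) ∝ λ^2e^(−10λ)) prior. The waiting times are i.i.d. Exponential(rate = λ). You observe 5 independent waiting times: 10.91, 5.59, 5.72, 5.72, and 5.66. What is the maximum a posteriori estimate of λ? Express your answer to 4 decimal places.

The Exponential(rate=λ) likelihood is ∝ λ^n e^(−λΣtᵢ). Here n = 5 and Σtᵢ = 10.91 + 5.59 + 5.72 + 5.72 + 5.66 = 33.60.
Posterior ∝ λ^2e^(−10λ) · λ^5e^(−33.60λ) = λ^7e^(−43.60λ), i.e. Gamma(8, 43.60).
Mode = (a−1)/b = 7/43.60 ≈ 0.1606.

λ̂_MAP = 0.1606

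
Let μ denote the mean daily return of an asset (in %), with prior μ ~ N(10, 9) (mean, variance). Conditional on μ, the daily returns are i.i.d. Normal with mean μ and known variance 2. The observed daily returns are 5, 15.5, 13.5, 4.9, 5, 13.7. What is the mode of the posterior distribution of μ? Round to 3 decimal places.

n = 6; x̄ = (5 + 15.5 + 13.5 + 4.9 + 5 + 13.7)/6 = 57.6/6 = 9.6.
For a Normal prior and Normal likelihood with known variance, the posterior is Normal; its mode equals its mean, the precision-weighted average.
Prior precision 1/σ₀² = 1/9; data precision n/σ² = 6/2 = 3.
μ̂ = ((1/9)·10 + 3·9.6) / (1/9 + 3) = (1346/45)/(28/9) = 673/70 ≈ 9.614.

μ̂_MAP = 9.614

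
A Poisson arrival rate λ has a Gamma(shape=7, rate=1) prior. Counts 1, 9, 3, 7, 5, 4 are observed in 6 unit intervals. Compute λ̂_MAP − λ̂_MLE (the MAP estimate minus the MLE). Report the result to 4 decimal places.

Σxᵢ = 29. Posterior is Gamma(36, 7); MAP = (36−1)/7 = 35/7 ≈ 5.00000.
MLE = x̄ = 29/6 ≈ 4.83333.
Difference = 35/7 − 29/6 = 1/6 ≈ 0.1667.

MAP − MLE = 0.1667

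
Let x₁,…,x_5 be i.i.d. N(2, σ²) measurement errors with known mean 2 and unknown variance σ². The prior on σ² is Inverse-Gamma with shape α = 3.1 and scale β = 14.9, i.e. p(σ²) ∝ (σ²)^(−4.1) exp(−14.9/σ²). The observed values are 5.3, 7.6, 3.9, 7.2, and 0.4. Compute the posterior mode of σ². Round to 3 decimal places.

σ̂²_MAP = 7.974

Sum of squared deviations about the known mean: SS = (5.3−2)² + (7.6−2)² + (3.9−2)² + (7.2−2)² + (0.4−2)² = 75.46.
The Normal likelihood contributes (σ²)^(−n/2) exp(−SS/(2σ²)), so the posterior is Inverse-Gamma(α + n/2, β + SS/2) = Inverse-Gamma(5.6, 52.63).
The mode of Inverse-Gamma(a, b) is b/(a+1) = 52.63/6.6 ≈ 7.974.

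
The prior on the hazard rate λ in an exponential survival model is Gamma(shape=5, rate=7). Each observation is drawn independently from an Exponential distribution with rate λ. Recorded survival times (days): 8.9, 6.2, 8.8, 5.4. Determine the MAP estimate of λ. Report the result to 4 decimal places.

λ̂_MAP = 0.2204

The Exponential(rate=λ) likelihood is ∝ λ^n e^(−λΣtᵢ). Here n = 4 and Σtᵢ = 8.9 + 6.2 + 8.8 + 5.4 = 29.3.
Posterior ∝ λ^4e^(−7λ) · λ^4e^(−29.3λ) = λ^8e^(−36.3λ), i.e. Gamma(9, 36.3).
Mode = (a−1)/b = 8/36.3 ≈ 0.2204.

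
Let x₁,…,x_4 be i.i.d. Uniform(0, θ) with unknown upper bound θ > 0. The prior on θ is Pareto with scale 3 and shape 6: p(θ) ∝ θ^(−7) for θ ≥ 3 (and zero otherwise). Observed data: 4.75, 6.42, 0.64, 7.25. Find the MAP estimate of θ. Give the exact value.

The Uniform(0, θ) likelihood is θ^(−n) for θ ≥ max(xᵢ), zero otherwise. Here max(xᵢ) = 7.25.
Posterior ∝ θ^(−7) · θ^(−4) = θ^(−11) on θ ≥ max(3, 7.25) = 7.25.
This density is strictly decreasing in θ, so the posterior mode lies at the lower boundary of the support.

θ̂_MAP = 7.25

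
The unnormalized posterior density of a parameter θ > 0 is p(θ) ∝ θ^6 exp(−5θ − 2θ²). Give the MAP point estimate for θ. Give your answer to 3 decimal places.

θ̂_MAP = 0.750

ℓ'(θ) = 6/θ − 5 − 4θ. Setting this to zero and multiplying by θ: 4θ² + 5θ − 6 = 0.
θ = (−5 + √(5² + 4·4·6)) / (2·4) = (−5 + √121) / 8 = (−5 + 11)/8 = 3/4.
ℓ''(θ) = −6/θ² − 4 < 0, confirming a maximum.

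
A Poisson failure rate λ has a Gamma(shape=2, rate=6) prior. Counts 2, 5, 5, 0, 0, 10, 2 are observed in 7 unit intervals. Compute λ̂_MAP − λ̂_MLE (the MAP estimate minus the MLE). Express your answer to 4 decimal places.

MAP − MLE = -1.5055

Σxᵢ = 24. Posterior is Gamma(26, 13); MAP = (26−1)/13 = 25/13 ≈ 1.92308.
MLE = x̄ = 24/7 ≈ 3.42857.
Difference = 25/13 − 24/7 = -137/91 ≈ -1.5055.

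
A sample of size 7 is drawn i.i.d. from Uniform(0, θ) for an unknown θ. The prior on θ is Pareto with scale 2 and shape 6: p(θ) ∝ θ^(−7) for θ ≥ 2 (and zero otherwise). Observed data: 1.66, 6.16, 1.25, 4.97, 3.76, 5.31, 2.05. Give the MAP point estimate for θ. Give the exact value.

θ̂_MAP = 6.16

The Uniform(0, θ) likelihood is θ^(−n) for θ ≥ max(xᵢ), zero otherwise. Here max(xᵢ) = 6.16.
Posterior ∝ θ^(−7) · θ^(−7) = θ^(−14) on θ ≥ max(2, 6.16) = 6.16.
This density is strictly decreasing in θ, so the posterior mode lies at the lower boundary of the support.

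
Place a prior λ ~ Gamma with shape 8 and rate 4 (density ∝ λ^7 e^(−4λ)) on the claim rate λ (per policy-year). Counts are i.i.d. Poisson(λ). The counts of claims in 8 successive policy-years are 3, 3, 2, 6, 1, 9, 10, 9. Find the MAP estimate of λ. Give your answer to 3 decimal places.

Σxᵢ = 3+3+2+6+1+9+10+9 = 43, with n = 8.
Posterior ∝ λ^7e^(−4λ) · λ^43e^(−8λ) = λ^50e^(−12λ), i.e. Gamma(shape=51, rate=12).
The mode of a Gamma(a, b) with a ≥ 1 (shape–rate) is (a−1)/b = 50/12 ≈ 4.167.

λ̂_MAP = 4.167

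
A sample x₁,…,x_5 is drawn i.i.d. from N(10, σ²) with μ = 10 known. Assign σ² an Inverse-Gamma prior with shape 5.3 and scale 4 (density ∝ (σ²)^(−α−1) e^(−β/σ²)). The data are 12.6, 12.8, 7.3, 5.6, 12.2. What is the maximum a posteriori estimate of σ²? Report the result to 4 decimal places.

Sum of squared deviations about the known mean: SS = (12.6−10)² + (12.8−10)² + (7.3−10)² + (5.6−10)² + (12.2−10)² = 46.09.
The Normal likelihood contributes (σ²)^(−n/2) exp(−SS/(2σ²)), so the posterior is Inverse-Gamma(α + n/2, β + SS/2) = Inverse-Gamma(7.8, 27.045).
The mode of Inverse-Gamma(a, b) is b/(a+1) = 27.045/8.8 ≈ 3.0733.

σ̂²_MAP = 3.0733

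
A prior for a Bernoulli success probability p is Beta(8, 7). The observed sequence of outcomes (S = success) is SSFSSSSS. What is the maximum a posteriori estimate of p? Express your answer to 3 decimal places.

p̂_MAP = 0.667

Prior: Beta(8, 7).
Data: 7 successes in 8 trials (from the sequence). The binomial likelihood contributes p^7(1−p)^1, so the posterior is Beta(8+7, 7+1) = Beta(15, 8).
For Beta(a, b) with a, b > 1 the mode is (a−1)/(a+b−2) = 14/21 ≈ 0.667.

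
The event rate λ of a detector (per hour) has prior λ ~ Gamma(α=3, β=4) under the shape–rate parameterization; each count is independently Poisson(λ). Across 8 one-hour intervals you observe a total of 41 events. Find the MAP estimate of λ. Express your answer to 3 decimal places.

Σxᵢ = 41, n = 8.
Posterior ∝ λ^2e^(−4λ) · λ^41e^(−8λ) = λ^43e^(−12λ), i.e. Gamma(shape=44, rate=12).
The mode of a Gamma(a, b) with a ≥ 1 (shape–rate) is (a−1)/b = 43/12 ≈ 3.583.

λ̂_MAP = 3.583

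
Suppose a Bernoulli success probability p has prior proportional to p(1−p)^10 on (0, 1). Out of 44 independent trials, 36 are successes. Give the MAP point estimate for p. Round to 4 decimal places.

p̂_MAP = 0.6727

The prior density ∝ p(1−p)^10 is the kernel of Beta(2, 11).
Data: 36 successes in 44 trials. The binomial likelihood contributes p^36(1−p)^8, so the posterior is Beta(2+36, 11+8) = Beta(38, 19).
For Beta(a, b) with a, b > 1 the mode is (a−1)/(a+b−2) = 37/55 ≈ 0.6727.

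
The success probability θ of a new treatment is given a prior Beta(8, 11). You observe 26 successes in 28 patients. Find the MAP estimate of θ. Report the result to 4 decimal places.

θ̂_MAP = 0.7333

Prior: Beta(8, 11).
Data: 26 successes in 28 trials. The binomial likelihood contributes θ^26(1−θ)^2, so the posterior is Beta(8+26, 11+2) = Beta(34, 13).
For Beta(a, b) with a, b > 1 the mode is (a−1)/(a+b−2) = 33/45 ≈ 0.7333.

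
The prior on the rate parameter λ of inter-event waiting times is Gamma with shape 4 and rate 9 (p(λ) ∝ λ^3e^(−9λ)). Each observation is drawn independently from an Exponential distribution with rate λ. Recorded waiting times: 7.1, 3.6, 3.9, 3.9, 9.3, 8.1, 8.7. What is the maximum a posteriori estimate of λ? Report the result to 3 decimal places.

λ̂_MAP = 0.187

The Exponential(rate=λ) likelihood is ∝ λ^n e^(−λΣtᵢ). Here n = 7 and Σtᵢ = 7.1 + 3.6 + 3.9 + 3.9 + 9.3 + 8.1 + 8.7 = 44.6.
Posterior ∝ λ^3e^(−9λ) · λ^7e^(−44.6λ) = λ^10e^(−53.6λ), i.e. Gamma(11, 53.6).
Mode = (a−1)/b = 10/53.6 ≈ 0.187.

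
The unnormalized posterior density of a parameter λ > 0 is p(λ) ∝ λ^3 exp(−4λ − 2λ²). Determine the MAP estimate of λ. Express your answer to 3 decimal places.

λ̂_MAP = 0.500

ℓ'(λ) = 3/λ − 4 − 4λ. Setting this to zero and multiplying by λ: 4λ² + 4λ − 3 = 0.
λ = (−4 + √(4² + 4·4·3)) / (2·4) = (−4 + √64) / 8 = (−4 + 8)/8 = 1/2.
ℓ''(λ) = −3/λ² − 4 < 0, confirming a maximum.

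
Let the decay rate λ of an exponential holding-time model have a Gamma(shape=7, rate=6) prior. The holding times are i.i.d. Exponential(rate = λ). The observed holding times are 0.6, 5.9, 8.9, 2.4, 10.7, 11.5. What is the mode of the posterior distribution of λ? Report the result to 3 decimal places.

The Exponential(rate=λ) likelihood is ∝ λ^n e^(−λΣtᵢ). Here n = 6 and Σtᵢ = 0.6 + 5.9 + 8.9 + 2.4 + 10.7 + 11.5 = 40.
Posterior ∝ λ^6e^(−6λ) · λ^6e^(−40λ) = λ^12e^(−46λ), i.e. Gamma(13, 46).
Mode = (a−1)/b = 12/46 ≈ 0.261.

λ̂_MAP = 0.261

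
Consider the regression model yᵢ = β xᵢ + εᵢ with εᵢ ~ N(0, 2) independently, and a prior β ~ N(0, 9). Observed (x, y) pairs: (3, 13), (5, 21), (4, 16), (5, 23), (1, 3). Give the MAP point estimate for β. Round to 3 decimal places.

β̂_MAP = 4.277

log p(β | y) = −Σ(yᵢ − βxᵢ)²/(2·2) − β²/(2·9) + const.
Setting the derivative to zero: Σxᵢ(yᵢ − βxᵢ)/2 − β/9 = 0, so β = Σxᵢyᵢ / (Σxᵢ² + σ²/τ²).
Σxᵢyᵢ = 3·13 + 5·21 + 4·16 + 5·23 + 1·3 = 326; Σxᵢ² = 76; σ²/τ² = 2/9.
β̂_MAP = 326 / (76 + 2/9) = 326/(686/9) = 1467/343 ≈ 4.277.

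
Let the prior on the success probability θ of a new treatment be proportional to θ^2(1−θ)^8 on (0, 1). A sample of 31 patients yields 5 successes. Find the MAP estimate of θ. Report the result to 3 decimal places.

The prior density ∝ θ^2(1−θ)^8 is the kernel of Beta(3, 9).
Data: 5 successes in 31 trials. The binomial likelihood contributes θ^5(1−θ)^26, so the posterior is Beta(3+5, 9+26) = Beta(8, 35).
For Beta(a, b) with a, b > 1 the mode is (a−1)/(a+b−2) = 7/41 ≈ 0.171.

θ̂_MAP = 0.171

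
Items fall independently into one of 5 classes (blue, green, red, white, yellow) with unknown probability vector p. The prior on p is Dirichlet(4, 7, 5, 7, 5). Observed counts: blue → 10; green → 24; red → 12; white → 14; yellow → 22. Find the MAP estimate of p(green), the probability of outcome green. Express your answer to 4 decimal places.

MAP estimate of p(green) = 0.2857

The posterior is Dirichlet(αᵢ + nᵢ) = Dirichlet(14, 31, 17, 21, 27).
For a Dirichlet(a₁,…,a_K) with all aᵢ > 1, the mode has j-th component (aⱼ − 1)/(Σaᵢ − K).
Here Σaᵢ = 110 and K = 5, so p(green) = (31 − 1)/(110 − 5) = 30/105 ≈ 0.2857.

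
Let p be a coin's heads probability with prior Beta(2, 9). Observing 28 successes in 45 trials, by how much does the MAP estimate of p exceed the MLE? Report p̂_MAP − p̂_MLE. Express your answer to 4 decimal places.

Posterior is Beta(30, 26); MAP = (30−1)/(56−2) = 29/54 ≈ 0.53704.
MLE ignores the prior: p̂_MLE = k/n = 28/45 ≈ 0.62222.
Difference = 29/54 − 28/45 = -23/270 ≈ -0.0852.

MAP − MLE = -0.0852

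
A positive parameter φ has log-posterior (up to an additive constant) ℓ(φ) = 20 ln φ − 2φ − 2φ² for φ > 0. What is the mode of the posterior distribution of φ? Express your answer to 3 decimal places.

φ̂_MAP = 2.000

ℓ'(φ) = 20/φ − 2 − 4φ. Setting this to zero and multiplying by φ: 4φ² + 2φ − 20 = 0.
φ = (−2 + √(2² + 4·4·20)) / (2·4) = (−2 + √324) / 8 = (−2 + 18)/8 = 2.
ℓ''(φ) = −20/φ² − 4 < 0, confirming a maximum.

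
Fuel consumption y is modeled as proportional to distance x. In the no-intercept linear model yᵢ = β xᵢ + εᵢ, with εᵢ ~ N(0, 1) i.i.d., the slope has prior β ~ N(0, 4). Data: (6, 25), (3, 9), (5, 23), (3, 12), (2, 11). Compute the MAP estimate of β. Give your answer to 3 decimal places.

β̂_MAP = 4.204

log p(β | y) = −Σ(yᵢ − βxᵢ)²/(2·1) − β²/(2·4) + const.
Setting the derivative to zero: Σxᵢ(yᵢ − βxᵢ)/1 − β/4 = 0, so β = Σxᵢyᵢ / (Σxᵢ² + σ²/τ²).
Σxᵢyᵢ = 6·25 + 3·9 + 5·23 + 3·12 + 2·11 = 350; Σxᵢ² = 83; σ²/τ² = 0.25.
β̂_MAP = 350 / (83 + 0.25) = 350/83.25 ≈ 4.204.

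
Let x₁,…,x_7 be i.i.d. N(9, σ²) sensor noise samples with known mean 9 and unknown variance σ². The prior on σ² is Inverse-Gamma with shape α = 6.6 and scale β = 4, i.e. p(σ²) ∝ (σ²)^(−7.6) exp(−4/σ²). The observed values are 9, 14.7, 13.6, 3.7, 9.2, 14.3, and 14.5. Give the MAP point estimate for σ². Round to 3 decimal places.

Sum of squared deviations about the known mean: SS = (9−9)² + (14.7−9)² + (13.6−9)² + (3.7−9)² + (9.2−9)² + (14.3−9)² + (14.5−9)² = 140.12.
The Normal likelihood contributes (σ²)^(−n/2) exp(−SS/(2σ²)), so the posterior is Inverse-Gamma(α + n/2, β + SS/2) = Inverse-Gamma(10.1, 74.06).
The mode of Inverse-Gamma(a, b) is b/(a+1) = 74.06/11.1 ≈ 6.672.

σ̂²_MAP = 6.672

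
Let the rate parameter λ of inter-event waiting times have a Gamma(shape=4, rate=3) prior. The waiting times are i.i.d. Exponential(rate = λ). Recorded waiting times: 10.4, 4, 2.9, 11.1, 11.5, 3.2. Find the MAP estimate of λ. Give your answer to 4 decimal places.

The Exponential(rate=λ) likelihood is ∝ λ^n e^(−λΣtᵢ). Here n = 6 and Σtᵢ = 10.4 + 4 + 2.9 + 11.1 + 11.5 + 3.2 = 43.1.
Posterior ∝ λ^3e^(−3λ) · λ^6e^(−43.1λ) = λ^9e^(−46.1λ), i.e. Gamma(10, 46.1).
Mode = (a−1)/b = 9/46.1 ≈ 0.1952.

λ̂_MAP = 0.1952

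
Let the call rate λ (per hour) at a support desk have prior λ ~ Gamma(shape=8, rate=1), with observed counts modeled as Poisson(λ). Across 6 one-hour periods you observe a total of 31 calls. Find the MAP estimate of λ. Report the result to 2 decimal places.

λ̂_MAP = 5.43

Σxᵢ = 31, n = 6.
Posterior ∝ λ^7e^(−1λ) · λ^31e^(−6λ) = λ^38e^(−7λ), i.e. Gamma(shape=39, rate=7).
The mode of a Gamma(a, b) with a ≥ 1 (shape–rate) is (a−1)/b = 38/7 ≈ 5.43.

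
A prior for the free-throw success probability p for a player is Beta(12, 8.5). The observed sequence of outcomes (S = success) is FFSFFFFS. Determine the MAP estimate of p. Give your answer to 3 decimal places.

p̂_MAP = 0.491

Prior: Beta(12, 8.5).
Data: 2 successes in 8 trials (from the sequence). The binomial likelihood contributes p^2(1−p)^6, so the posterior is Beta(12+2, 8.5+6) = Beta(14, 14.5).
For Beta(a, b) with a, b > 1 the mode is (a−1)/(a+b−2) = 13/26.5 ≈ 0.491.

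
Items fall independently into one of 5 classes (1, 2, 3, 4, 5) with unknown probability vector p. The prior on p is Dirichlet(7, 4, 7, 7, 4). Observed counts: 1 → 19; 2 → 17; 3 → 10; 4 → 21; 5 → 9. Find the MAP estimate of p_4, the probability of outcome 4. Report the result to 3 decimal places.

MAP estimate: 0.270

The posterior is Dirichlet(αᵢ + nᵢ) = Dirichlet(26, 21, 17, 28, 13).
For a Dirichlet(a₁,…,a_K) with all aᵢ > 1, the mode has j-th component (aⱼ − 1)/(Σaᵢ − K).
Here Σaᵢ = 105 and K = 5, so p_4 = (28 − 1)/(105 − 5) = 27/100 ≈ 0.270.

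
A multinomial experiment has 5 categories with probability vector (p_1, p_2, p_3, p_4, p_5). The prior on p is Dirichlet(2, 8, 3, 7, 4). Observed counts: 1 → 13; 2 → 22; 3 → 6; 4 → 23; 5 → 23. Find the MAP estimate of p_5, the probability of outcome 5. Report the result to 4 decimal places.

The posterior is Dirichlet(αᵢ + nᵢ) = Dirichlet(15, 30, 9, 30, 27).
For a Dirichlet(a₁,…,a_K) with all aᵢ > 1, the mode has j-th component (aⱼ − 1)/(Σaᵢ − K).
Here Σaᵢ = 111 and K = 5, so p_5 = (27 − 1)/(111 − 5) = 26/106 ≈ 0.2453.

MAP estimate: 0.2453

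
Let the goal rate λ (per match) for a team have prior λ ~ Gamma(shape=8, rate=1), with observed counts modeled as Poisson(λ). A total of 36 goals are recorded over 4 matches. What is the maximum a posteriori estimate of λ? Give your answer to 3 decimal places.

λ̂_MAP = 8.600

Σxᵢ = 36, n = 4.
Posterior ∝ λ^7e^(−1λ) · λ^36e^(−4λ) = λ^43e^(−5λ), i.e. Gamma(shape=44, rate=5).
The mode of a Gamma(a, b) with a ≥ 1 (shape–rate) is (a−1)/b = 43/5 ≈ 8.600.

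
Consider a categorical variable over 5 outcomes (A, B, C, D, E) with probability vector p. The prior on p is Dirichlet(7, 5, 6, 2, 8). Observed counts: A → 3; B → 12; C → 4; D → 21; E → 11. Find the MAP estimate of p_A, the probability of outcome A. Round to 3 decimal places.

MAP estimate of p_A = 0.122

The posterior is Dirichlet(αᵢ + nᵢ) = Dirichlet(10, 17, 10, 23, 19).
For a Dirichlet(a₁,…,a_K) with all aᵢ > 1, the mode has j-th component (aⱼ − 1)/(Σaᵢ − K).
Here Σaᵢ = 79 and K = 5, so p_A = (10 − 1)/(79 − 5) = 9/74 ≈ 0.122.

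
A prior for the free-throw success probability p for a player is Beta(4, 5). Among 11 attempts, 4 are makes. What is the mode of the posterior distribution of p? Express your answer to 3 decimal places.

p̂_MAP = 0.389

Prior: Beta(4, 5).
Data: 4 successes in 11 trials. The binomial likelihood contributes p^4(1−p)^7, so the posterior is Beta(4+4, 5+7) = Beta(8, 12).
For Beta(a, b) with a, b > 1 the mode is (a−1)/(a+b−2) = 7/18 ≈ 0.389.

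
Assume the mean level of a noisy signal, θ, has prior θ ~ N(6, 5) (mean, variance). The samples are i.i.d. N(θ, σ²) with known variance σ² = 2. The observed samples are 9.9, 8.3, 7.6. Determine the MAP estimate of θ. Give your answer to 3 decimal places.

n = 3; x̄ = (9.9 + 8.3 + 7.6)/3 = 25.8/3 = 8.6.
For a Normal prior and Normal likelihood with known variance, the posterior is Normal; its mode equals its mean, the precision-weighted average.
Prior precision 1/σ₀² = 1/5 = 0.2; data precision n/σ² = 3/2 = 1.5.
θ̂ = (0.2·6 + 1.5·8.6) / (0.2 + 1.5) = 14.1/1.7 = 141/17 ≈ 8.294.

θ̂_MAP = 8.294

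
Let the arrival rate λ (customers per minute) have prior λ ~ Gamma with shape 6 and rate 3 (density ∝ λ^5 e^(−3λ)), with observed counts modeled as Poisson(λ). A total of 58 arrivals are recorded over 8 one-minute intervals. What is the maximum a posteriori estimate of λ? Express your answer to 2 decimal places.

Σxᵢ = 58, n = 8.
Posterior ∝ λ^5e^(−3λ) · λ^58e^(−8λ) = λ^63e^(−11λ), i.e. Gamma(shape=64, rate=11).
The mode of a Gamma(a, b) with a ≥ 1 (shape–rate) is (a−1)/b = 63/11 ≈ 5.73.

λ̂_MAP = 5.73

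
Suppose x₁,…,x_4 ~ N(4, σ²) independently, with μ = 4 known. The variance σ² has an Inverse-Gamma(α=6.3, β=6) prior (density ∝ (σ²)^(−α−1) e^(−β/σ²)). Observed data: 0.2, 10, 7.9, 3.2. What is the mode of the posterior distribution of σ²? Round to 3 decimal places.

Sum of squared deviations about the known mean: SS = (0.2−4)² + (10−4)² + (7.9−4)² + (3.2−4)² = 66.29.
The Normal likelihood contributes (σ²)^(−n/2) exp(−SS/(2σ²)), so the posterior is Inverse-Gamma(α + n/2, β + SS/2) = Inverse-Gamma(8.3, 39.145).
The mode of Inverse-Gamma(a, b) is b/(a+1) = 39.145/9.3 ≈ 4.209.

σ̂²_MAP = 4.209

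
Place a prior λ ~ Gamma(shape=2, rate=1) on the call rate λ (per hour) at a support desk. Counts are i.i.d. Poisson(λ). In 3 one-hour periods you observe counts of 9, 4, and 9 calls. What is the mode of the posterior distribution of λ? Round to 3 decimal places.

Σxᵢ = 9+4+9 = 22, with n = 3.
Posterior ∝ λe^(−1λ) · λ^22e^(−3λ) = λ^23e^(−4λ), i.e. Gamma(shape=24, rate=4).
The mode of a Gamma(a, b) with a ≥ 1 (shape–rate) is (a−1)/b = 23/4 ≈ 5.750.

λ̂_MAP = 5.750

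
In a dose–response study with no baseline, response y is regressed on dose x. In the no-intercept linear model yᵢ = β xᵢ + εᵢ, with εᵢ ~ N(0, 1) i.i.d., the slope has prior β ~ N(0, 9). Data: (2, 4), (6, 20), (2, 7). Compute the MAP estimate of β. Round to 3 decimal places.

β̂_MAP = 3.219

log p(β | y) = −Σ(yᵢ − βxᵢ)²/(2·1) − β²/(2·9) + const.
Setting the derivative to zero: Σxᵢ(yᵢ − βxᵢ)/1 − β/9 = 0, so β = Σxᵢyᵢ / (Σxᵢ² + σ²/τ²).
Σxᵢyᵢ = 2·4 + 6·20 + 2·7 = 142; Σxᵢ² = 44; σ²/τ² = 1/9.
β̂_MAP = 142 / (44 + 1/9) = 142/(397/9) = 1278/397 ≈ 3.219.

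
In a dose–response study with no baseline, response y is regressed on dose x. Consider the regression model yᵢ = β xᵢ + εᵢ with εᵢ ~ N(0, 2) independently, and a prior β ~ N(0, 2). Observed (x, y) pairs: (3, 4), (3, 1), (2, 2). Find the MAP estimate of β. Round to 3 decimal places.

log p(β | y) = −Σ(yᵢ − βxᵢ)²/(2·2) − β²/(2·2) + const.
Setting the derivative to zero: Σxᵢ(yᵢ − βxᵢ)/2 − β/2 = 0, so β = Σxᵢyᵢ / (Σxᵢ² + σ²/τ²).
Σxᵢyᵢ = 3·4 + 3·1 + 2·2 = 19; Σxᵢ² = 22; σ²/τ² = 1.
β̂_MAP = 19 / (22 + 1) = 19/23 ≈ 0.826.

β̂_MAP = 0.826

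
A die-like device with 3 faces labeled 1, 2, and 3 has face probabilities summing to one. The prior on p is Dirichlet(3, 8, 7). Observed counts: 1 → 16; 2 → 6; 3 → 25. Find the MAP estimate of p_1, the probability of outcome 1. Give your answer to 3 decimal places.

The posterior is Dirichlet(αᵢ + nᵢ) = Dirichlet(19, 14, 32).
For a Dirichlet(a₁,…,a_K) with all aᵢ > 1, the mode has j-th component (aⱼ − 1)/(Σaᵢ − K).
Here Σaᵢ = 65 and K = 3, so p_1 = (19 − 1)/(65 − 3) = 18/62 ≈ 0.290.

MAP estimate: 0.290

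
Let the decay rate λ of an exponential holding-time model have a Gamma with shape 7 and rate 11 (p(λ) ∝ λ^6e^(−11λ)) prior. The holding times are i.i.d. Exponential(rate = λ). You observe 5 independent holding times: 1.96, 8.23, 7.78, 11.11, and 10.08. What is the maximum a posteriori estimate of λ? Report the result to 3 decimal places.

The Exponential(rate=λ) likelihood is ∝ λ^n e^(−λΣtᵢ). Here n = 5 and Σtᵢ = 1.96 + 8.23 + 7.78 + 11.11 + 10.08 = 39.16.
Posterior ∝ λ^6e^(−11λ) · λ^5e^(−39.16λ) = λ^11e^(−50.16λ), i.e. Gamma(12, 50.16).
Mode = (a−1)/b = 11/50.16 ≈ 0.219.

λ̂_MAP = 0.219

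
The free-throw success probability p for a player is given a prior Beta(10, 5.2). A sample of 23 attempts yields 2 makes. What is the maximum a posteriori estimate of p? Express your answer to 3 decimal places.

Prior: Beta(10, 5.2).
Data: 2 successes in 23 trials. The binomial likelihood contributes p^2(1−p)^21, so the posterior is Beta(10+2, 5.2+21) = Beta(12, 26.2).
For Beta(a, b) with a, b > 1 the mode is (a−1)/(a+b−2) = 11/36.2 ≈ 0.304.

p̂_MAP = 0.304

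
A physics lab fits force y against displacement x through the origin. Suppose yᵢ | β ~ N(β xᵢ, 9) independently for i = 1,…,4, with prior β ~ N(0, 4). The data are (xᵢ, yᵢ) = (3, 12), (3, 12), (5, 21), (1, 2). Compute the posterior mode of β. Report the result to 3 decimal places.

β̂_MAP = 3.870

log p(β | y) = −Σ(yᵢ − βxᵢ)²/(2·9) − β²/(2·4) + const.
Setting the derivative to zero: Σxᵢ(yᵢ − βxᵢ)/9 − β/4 = 0, so β = Σxᵢyᵢ / (Σxᵢ² + σ²/τ²).
Σxᵢyᵢ = 3·12 + 3·12 + 5·21 + 1·2 = 179; Σxᵢ² = 44; σ²/τ² = 2.25.
β̂_MAP = 179 / (44 + 2.25) = 179/46.25 ≈ 3.870.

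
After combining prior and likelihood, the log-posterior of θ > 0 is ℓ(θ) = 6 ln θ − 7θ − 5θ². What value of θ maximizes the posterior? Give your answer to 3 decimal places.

θ̂_MAP = 0.500

ℓ'(θ) = 6/θ − 7 − 10θ. Setting this to zero and multiplying by θ: 10θ² + 7θ − 6 = 0.
θ = (−7 + √(7² + 4·10·6)) / (2·10) = (−7 + √289) / 20 = (−7 + 17)/20 = 1/2.
ℓ''(θ) = −6/θ² − 10 < 0, confirming a maximum.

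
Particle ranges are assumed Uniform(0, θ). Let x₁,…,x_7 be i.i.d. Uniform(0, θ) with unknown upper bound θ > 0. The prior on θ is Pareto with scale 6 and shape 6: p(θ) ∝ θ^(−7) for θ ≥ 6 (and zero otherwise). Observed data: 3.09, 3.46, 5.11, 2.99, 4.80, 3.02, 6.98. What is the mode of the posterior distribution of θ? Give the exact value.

The Uniform(0, θ) likelihood is θ^(−n) for θ ≥ max(xᵢ), zero otherwise. Here max(xᵢ) = 6.98.
Posterior ∝ θ^(−7) · θ^(−7) = θ^(−14) on θ ≥ max(6, 6.98) = 6.98.
This density is strictly decreasing in θ, so the posterior mode lies at the lower boundary of the support.

θ̂_MAP = 6.98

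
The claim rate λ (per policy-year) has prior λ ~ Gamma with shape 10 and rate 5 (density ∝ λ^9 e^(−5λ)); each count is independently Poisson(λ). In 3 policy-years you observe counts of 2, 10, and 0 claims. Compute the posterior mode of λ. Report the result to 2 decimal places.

Σxᵢ = 2+10+0 = 12, with n = 3.
Posterior ∝ λ^9e^(−5λ) · λ^12e^(−3λ) = λ^21e^(−8λ), i.e. Gamma(shape=22, rate=8).
The mode of a Gamma(a, b) with a ≥ 1 (shape–rate) is (a−1)/b = 21/8 ≈ 2.63.

λ̂_MAP = 2.63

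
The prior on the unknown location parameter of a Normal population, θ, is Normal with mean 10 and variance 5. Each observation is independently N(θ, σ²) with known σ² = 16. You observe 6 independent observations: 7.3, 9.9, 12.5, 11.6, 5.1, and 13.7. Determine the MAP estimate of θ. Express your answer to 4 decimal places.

n = 6; x̄ = (7.3 + 9.9 + 12.5 + 11.6 + 5.1 + 13.7)/6 = 60.1/6 = 601/60 ≈ 10.0167.
For a Normal prior and Normal likelihood with known variance, the posterior is Normal; its mode equals its mean, the precision-weighted average.
Prior precision 1/σ₀² = 1/5 = 0.2; data precision n/σ² = 6/16 = 0.375.
θ̂ = (0.2·10 + 0.375·(601/60)) / (0.2 + 0.375) = 5.75625/0.575 = 921/92 ≈ 10.0109.

θ̂_MAP = 10.0109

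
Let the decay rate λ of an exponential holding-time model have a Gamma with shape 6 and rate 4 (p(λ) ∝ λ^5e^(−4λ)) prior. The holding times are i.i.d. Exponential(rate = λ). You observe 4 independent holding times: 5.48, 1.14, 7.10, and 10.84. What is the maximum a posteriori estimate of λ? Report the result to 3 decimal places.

λ̂_MAP = 0.315

The Exponential(rate=λ) likelihood is ∝ λ^n e^(−λΣtᵢ). Here n = 4 and Σtᵢ = 5.48 + 1.14 + 7.10 + 10.84 = 24.56.
Posterior ∝ λ^5e^(−4λ) · λ^4e^(−24.56λ) = λ^9e^(−28.56λ), i.e. Gamma(10, 28.56).
Mode = (a−1)/b = 9/28.56 ≈ 0.315.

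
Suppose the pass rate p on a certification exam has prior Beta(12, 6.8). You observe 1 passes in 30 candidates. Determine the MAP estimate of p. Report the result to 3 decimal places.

p̂_MAP = 0.256

Prior: Beta(12, 6.8).
Data: 1 success in 30 trials. The binomial likelihood contributes p(1−p)^29, so the posterior is Beta(12+1, 6.8+29) = Beta(13, 35.8).
For Beta(a, b) with a, b > 1 the mode is (a−1)/(a+b−2) = 12/46.8 ≈ 0.256.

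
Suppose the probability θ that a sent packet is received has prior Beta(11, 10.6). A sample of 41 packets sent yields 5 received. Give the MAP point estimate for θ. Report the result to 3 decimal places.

θ̂_MAP = 0.248

Prior: Beta(11, 10.6).
Data: 5 successes in 41 trials. The binomial likelihood contributes θ^5(1−θ)^36, so the posterior is Beta(11+5, 10.6+36) = Beta(16, 46.6).
For Beta(a, b) with a, b > 1 the mode is (a−1)/(a+b−2) = 15/60.6 ≈ 0.248.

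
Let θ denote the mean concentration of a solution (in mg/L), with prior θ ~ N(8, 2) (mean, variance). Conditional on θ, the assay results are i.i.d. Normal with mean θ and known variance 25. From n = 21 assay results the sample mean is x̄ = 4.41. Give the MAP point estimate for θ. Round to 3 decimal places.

n = 21, x̄ = 4.41.
For a Normal prior and Normal likelihood with known variance, the posterior is Normal; its mode equals its mean, the precision-weighted average.
Prior precision 1/σ₀² = 1/2 = 0.5; data precision n/σ² = 21/25 = 0.84.
θ̂ = (0.5·8 + 0.84·4.41) / (0.5 + 0.84) = 7.7044/1.34 = 19261/3350 ≈ 5.750.

θ̂_MAP = 5.750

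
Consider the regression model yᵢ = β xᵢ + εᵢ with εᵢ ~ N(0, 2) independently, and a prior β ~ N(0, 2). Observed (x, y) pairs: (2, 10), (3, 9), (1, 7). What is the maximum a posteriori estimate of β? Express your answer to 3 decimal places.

β̂_MAP = 3.600

log p(β | y) = −Σ(yᵢ − βxᵢ)²/(2·2) − β²/(2·2) + const.
Setting the derivative to zero: Σxᵢ(yᵢ − βxᵢ)/2 − β/2 = 0, so β = Σxᵢyᵢ / (Σxᵢ² + σ²/τ²).
Σxᵢyᵢ = 2·10 + 3·9 + 1·7 = 54; Σxᵢ² = 14; σ²/τ² = 1.
β̂_MAP = 54 / (14 + 1) = 54/15 ≈ 3.600.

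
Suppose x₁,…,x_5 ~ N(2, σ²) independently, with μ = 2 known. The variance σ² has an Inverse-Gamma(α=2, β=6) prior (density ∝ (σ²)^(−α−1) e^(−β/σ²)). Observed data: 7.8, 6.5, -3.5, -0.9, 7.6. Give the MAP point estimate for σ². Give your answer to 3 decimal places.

σ̂²_MAP = 12.355

Sum of squared deviations about the known mean: SS = (7.8−2)² + (6.5−2)² + (-3.5−2)² + (-0.9−2)² + (7.6−2)² = 123.91.
The Normal likelihood contributes (σ²)^(−n/2) exp(−SS/(2σ²)), so the posterior is Inverse-Gamma(α + n/2, β + SS/2) = Inverse-Gamma(4.5, 67.955).
The mode of Inverse-Gamma(a, b) is b/(a+1) = 67.955/5.5 ≈ 12.355.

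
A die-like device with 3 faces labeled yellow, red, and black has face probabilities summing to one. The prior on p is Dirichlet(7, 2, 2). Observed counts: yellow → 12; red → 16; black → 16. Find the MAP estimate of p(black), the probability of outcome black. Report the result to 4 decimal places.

MAP estimate of p(black) = 0.3269

The posterior is Dirichlet(αᵢ + nᵢ) = Dirichlet(19, 18, 18).
For a Dirichlet(a₁,…,a_K) with all aᵢ > 1, the mode has j-th component (aⱼ − 1)/(Σaᵢ − K).
Here Σaᵢ = 55 and K = 3, so p(black) = (18 − 1)/(55 − 3) = 17/52 ≈ 0.3269.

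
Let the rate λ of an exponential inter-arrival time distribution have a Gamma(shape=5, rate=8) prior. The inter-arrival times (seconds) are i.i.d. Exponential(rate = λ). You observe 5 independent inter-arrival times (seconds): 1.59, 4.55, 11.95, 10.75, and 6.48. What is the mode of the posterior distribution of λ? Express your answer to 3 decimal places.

λ̂_MAP = 0.208

The Exponential(rate=λ) likelihood is ∝ λ^n e^(−λΣtᵢ). Here n = 5 and Σtᵢ = 1.59 + 4.55 + 11.95 + 10.75 + 6.48 = 35.32.
Posterior ∝ λ^4e^(−8λ) · λ^5e^(−35.32λ) = λ^9e^(−43.32λ), i.e. Gamma(10, 43.32).
Mode = (a−1)/b = 9/43.32 ≈ 0.208.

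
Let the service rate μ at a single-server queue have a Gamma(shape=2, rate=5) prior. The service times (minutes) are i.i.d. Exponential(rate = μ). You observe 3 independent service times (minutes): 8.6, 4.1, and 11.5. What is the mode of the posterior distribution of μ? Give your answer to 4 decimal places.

The Exponential(rate=μ) likelihood is ∝ μ^n e^(−μΣtᵢ). Here n = 3 and Σtᵢ = 8.6 + 4.1 + 11.5 = 24.2.
Posterior ∝ μe^(−5μ) · μ^3e^(−24.2μ) = μ^4e^(−29.2μ), i.e. Gamma(5, 29.2).
Mode = (a−1)/b = 4/29.2 ≈ 0.1370.

μ̂_MAP = 0.1370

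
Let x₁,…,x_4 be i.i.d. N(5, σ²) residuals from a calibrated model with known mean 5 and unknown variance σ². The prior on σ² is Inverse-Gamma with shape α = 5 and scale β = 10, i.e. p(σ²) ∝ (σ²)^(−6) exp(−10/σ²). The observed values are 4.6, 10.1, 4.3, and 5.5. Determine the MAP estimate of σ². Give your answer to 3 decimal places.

σ̂²_MAP = 2.932

Sum of squared deviations about the known mean: SS = (4.6−5)² + (10.1−5)² + (4.3−5)² + (5.5−5)² = 26.91.
The Normal likelihood contributes (σ²)^(−n/2) exp(−SS/(2σ²)), so the posterior is Inverse-Gamma(α + n/2, β + SS/2) = Inverse-Gamma(7, 23.455).
The mode of Inverse-Gamma(a, b) is b/(a+1) = 23.455/8 ≈ 2.932.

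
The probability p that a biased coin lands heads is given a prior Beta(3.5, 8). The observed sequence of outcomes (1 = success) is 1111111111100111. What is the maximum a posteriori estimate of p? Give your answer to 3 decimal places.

Prior: Beta(3.5, 8).
Data: 14 successes in 16 trials (from the sequence). The binomial likelihood contributes p^14(1−p)^2, so the posterior is Beta(3.5+14, 8+2) = Beta(17.5, 10).
For Beta(a, b) with a, b > 1 the mode is (a−1)/(a+b−2) = 16.5/25.5 ≈ 0.647.

p̂_MAP = 0.647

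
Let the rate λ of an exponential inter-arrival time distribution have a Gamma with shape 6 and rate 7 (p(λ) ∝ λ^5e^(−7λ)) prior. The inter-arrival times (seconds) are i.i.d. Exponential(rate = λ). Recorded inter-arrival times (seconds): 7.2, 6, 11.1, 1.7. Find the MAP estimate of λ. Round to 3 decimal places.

λ̂_MAP = 0.273

The Exponential(rate=λ) likelihood is ∝ λ^n e^(−λΣtᵢ). Here n = 4 and Σtᵢ = 7.2 + 6 + 11.1 + 1.7 = 26.
Posterior ∝ λ^5e^(−7λ) · λ^4e^(−26λ) = λ^9e^(−33λ), i.e. Gamma(10, 33).
Mode = (a−1)/b = 9/33 ≈ 0.273.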